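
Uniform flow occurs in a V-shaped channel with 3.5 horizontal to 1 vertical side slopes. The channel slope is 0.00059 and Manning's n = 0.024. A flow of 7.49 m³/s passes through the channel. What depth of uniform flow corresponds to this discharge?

y_n = 1.59 m

Manning's equation rearranged: A R^(2/3) = nQ / (1·√S) = 0.024 × 7.49 / (√0.00059) = 7.401.
Try y = 1.18 m: A R^(2/3) = 3.34 — low.
Try y = 1.95 m: A R^(2/3) = 12.75 — high.
Try y = 1.59 m: A R^(2/3) = 7.397 — matches.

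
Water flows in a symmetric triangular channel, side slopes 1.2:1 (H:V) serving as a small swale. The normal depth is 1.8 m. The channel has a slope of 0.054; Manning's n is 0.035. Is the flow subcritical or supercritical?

supercritical

For a triangular section with side slope z = 1.2: A = zy² = 1.2×1.8² = 3.888 m²; P = 2y√(1+z²) = 2×1.8×1.562 = 5.623 m.
Hydraulic radius R = A/P = 3.888/5.623 = 0.6914 m.
V = (1/n) R^(2/3) √S = (1/0.035) × 0.6914^(2/3) × √0.054 = 5.191 m/s. Hydraulic depth D_h = A/T = 3.888/4.32 = 0.9 m.
Froude number Fr = V/√(g·D_h) = 5.191/√(9.81×0.9) = 1.75, which is greater than 1, so the flow is supercritical.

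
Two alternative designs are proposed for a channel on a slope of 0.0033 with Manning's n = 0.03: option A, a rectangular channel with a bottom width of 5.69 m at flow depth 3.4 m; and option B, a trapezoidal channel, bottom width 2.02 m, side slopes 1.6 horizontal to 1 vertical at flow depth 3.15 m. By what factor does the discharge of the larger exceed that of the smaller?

1.17

Channel A: Flow area A = b·y = 5.69 × 3.4 = 19.35 m². Wetted perimeter P = b + 2y = 5.69 + 2×3.4 = 12.49 m. Hydraulic radius R = A/P = 19.35/12.49 = 1.549 m. Q_A = (1/0.03)·19.35·1.549^(2/3)·√0.0033 = 49.59 m³/s.
Channel B: With bottom width b = 2.02 m and side slope z = 1.6: A = (b + zy)y = (2.02 + 1.6×3.15)×3.15 = 22.24 m²; P = b + 2y√(1+z²) = 2.02 + 2×3.15×1.887 = 13.91 m. Hydraulic radius R = A/P = 22.24/13.91 = 1.599 m. Q_B = (1/0.03)·22.24·1.599^(2/3)·√0.0033 = 58.23 m³/s.
The larger discharge is 58.23 m³/s and the smaller is 49.59 m³/s; the ratio is 1.17.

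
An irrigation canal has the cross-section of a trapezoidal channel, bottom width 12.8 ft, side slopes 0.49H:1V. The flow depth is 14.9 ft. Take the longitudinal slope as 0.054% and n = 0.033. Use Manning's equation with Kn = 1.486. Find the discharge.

With bottom width b = 12.8 ft and side slope z = 0.49: A = (b + zy)y = (12.8 + 0.49×14.9)×14.9 = 299.5 ft²; P = b + 2y√(1+z²) = 12.8 + 2×14.9×1.114 = 45.99 ft.
Hydraulic radius R = A/P = 299.5/45.99 = 6.513 ft.
Manning's equation: Q = (1.486/n) A R^(2/3) S^(1/2) = (1.486/0.033) × 299.5 × 6.513^(2/3) × 0.00054^(1/2) = 1090 ft³/s.

Q = 1090 ft³/s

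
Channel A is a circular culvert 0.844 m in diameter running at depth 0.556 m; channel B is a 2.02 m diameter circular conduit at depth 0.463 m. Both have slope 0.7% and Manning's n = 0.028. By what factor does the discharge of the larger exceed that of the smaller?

1.53

Channel A: For a circular section of diameter D = 0.844 m at depth y = 0.556 m, the central angle is θ = 2 arccos(1 − 2y/D) = 3.788 rad. Then A = (D²/8)(θ − sin θ) = 0.3909 m² and P = Dθ/2 = 1.598 m. Hydraulic radius R = A/P = 0.3909/1.598 = 0.2445 m. Q_A = (1/0.028)·0.3909·0.2445^(2/3)·√0.007 = 0.4568 m³/s.
Channel B: For a circular section of diameter D = 2.02 m at depth y = 0.463 m, the central angle is θ = 2 arccos(1 − 2y/D) = 1.997 rad. Then A = (D²/8)(θ − sin θ) = 0.5541 m² and P = Dθ/2 = 2.017 m. Hydraulic radius R = A/P = 0.5541/2.017 = 0.2747 m. Q_B = (1/0.028)·0.5541·0.2747^(2/3)·√0.007 = 0.6997 m³/s.
The larger discharge is 0.6997 m³/s and the smaller is 0.4568 m³/s; the ratio is 1.53.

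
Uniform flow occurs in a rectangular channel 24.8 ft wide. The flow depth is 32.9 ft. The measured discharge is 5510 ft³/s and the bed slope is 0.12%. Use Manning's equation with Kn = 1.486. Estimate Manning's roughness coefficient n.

Flow area A = b·y = 24.8 × 32.9 = 815.9 ft². Wetted perimeter P = b + 2y = 24.8 + 2×32.9 = 90.6 ft.
Hydraulic radius R = A/P = 815.9/90.6 = 9.006 ft.
Rearranging Manning's equation: n = (1.486/Q) A R^(2/3) S^(1/2) = (1.486/5510) × 815.9 × 9.006^(2/3) × √0.0012 = 0.033.

n = 0.033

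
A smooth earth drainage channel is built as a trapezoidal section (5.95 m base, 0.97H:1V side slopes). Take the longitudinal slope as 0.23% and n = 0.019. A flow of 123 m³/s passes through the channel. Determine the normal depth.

Manning's equation rearranged: A R^(2/3) = nQ / (1·√S) = 0.019 × 123 / (√0.0023) = 48.73.
Trying y = 2.34 m: A R^(2/3) = 25.68 — too small.
Trying y = 3.33 m: A R^(2/3) = 48.65 — close enough.

y_n = 3.33 m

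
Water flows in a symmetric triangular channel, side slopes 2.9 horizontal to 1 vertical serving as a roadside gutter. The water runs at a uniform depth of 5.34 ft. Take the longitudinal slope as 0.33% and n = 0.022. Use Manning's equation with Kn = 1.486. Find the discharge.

For a triangular section with side slope z = 2.9: A = zy² = 2.9×5.34² = 82.7 ft²; P = 2y√(1+z²) = 2×5.34×3.068 = 32.76 ft.
Hydraulic radius R = A/P = 82.7/32.76 = 2.524 ft.
Manning's equation: Q = (1.486/n) A R^(2/3) S^(1/2) = (1.486/0.022) × 82.7 × 2.524^(2/3) × 0.0033^(1/2) = 595 ft³/s.

Q = 595 ft³/s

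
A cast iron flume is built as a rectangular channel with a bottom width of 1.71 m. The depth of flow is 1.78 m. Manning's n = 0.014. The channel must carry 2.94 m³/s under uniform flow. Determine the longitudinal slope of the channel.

Flow area A = b·y = 1.71 × 1.78 = 3.044 m². Wetted perimeter P = b + 2y = 1.71 + 2×1.78 = 5.27 m.
Hydraulic radius R = A/P = 3.044/5.27 = 0.5776 m.
From Manning's equation, S = [nQ / (1 A R^(2/3))]² = [0.014 × 2.94 / (1 × 3.044 × 0.5776^(2/3))]² = 0.00038.

S = 0.00038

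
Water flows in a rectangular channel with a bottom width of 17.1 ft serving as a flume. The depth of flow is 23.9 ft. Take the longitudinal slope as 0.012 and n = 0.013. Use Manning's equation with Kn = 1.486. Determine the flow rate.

Q = 17500 ft³/s

Flow area A = b·y = 17.1 × 23.9 = 408.7 ft². Wetted perimeter P = b + 2y = 17.1 + 2×23.9 = 64.9 ft.
Hydraulic radius R = A/P = 408.7/64.9 = 6.297 ft.
Manning's equation: Q = (1.486/n) A R^(2/3) S^(1/2) = (1.486/0.013) × 408.7 × 6.297^(2/3) × 0.012^(1/2) = 17500 ft³/s.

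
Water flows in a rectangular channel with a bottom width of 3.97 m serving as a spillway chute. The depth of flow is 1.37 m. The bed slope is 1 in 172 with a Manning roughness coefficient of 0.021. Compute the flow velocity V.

Flow area A = b·y = 3.97 × 1.37 = 5.439 m². Wetted perimeter P = b + 2y = 3.97 + 2×1.37 = 6.71 m.
Hydraulic radius R = A/P = 5.439/6.71 = 0.8106 m.
From Manning's equation, V = (1/n) R^(2/3) S^(1/2) = (1/0.021) × 0.8106^(2/3) × 0.005814^(1/2) = 3.16 m/s.

V = 3.16 m/s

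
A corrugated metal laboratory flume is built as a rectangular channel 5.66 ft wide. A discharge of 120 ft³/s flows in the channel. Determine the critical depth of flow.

y_c = 2.41 ft

For a rectangular channel, critical depth y_c = (q²/g)^(1/3) where q = Q/b = 120/5.66 = 21.2 ft²/s.
So y_c = (21.2²/32.2)^(1/3) = 2.41 ft.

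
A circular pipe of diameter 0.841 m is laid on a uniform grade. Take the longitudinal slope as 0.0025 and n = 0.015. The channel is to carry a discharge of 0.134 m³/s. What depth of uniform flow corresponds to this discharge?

y_n = 0.258 m

Manning's equation rearranged: A R^(2/3) = nQ / (1·√S) = 0.015 × 0.134 / (√0.0025) = 0.0402.
Try y = 0.206 m: A R^(2/3) = 0.02584 — low.
Try y = 0.258 m: A R^(2/3) = 0.04016 — matches.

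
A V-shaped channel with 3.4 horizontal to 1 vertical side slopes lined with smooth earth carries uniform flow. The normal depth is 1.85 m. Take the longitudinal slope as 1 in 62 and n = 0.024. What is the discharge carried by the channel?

For a triangular section with side slope z = 3.4: A = zy² = 3.4×1.85² = 11.64 m²; P = 2y√(1+z²) = 2×1.85×3.544 = 13.11 m.
Hydraulic radius R = A/P = 11.64/13.11 = 0.8874 m.
Manning's equation: Q = (1/n) A R^(2/3) S^(1/2) = (1/0.024) × 11.64 × 0.8874^(2/3) × 0.01613^(1/2) = 56.9 m³/s.

Q = 56.9 m³/s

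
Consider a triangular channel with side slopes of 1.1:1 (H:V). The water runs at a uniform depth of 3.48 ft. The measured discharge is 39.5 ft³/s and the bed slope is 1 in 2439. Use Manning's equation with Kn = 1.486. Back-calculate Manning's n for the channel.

n = 0.012

For a triangular section with side slope z = 1.1: A = zy² = 1.1×3.48² = 13.32 ft²; P = 2y√(1+z²) = 2×3.48×1.487 = 10.35 ft.
Hydraulic radius R = A/P = 13.32/10.35 = 1.287 ft.
Rearranging Manning's equation: n = (1.486/Q) A R^(2/3) S^(1/2) = (1.486/39.5) × 13.32 × 1.287^(2/3) × √0.00041 = 0.012.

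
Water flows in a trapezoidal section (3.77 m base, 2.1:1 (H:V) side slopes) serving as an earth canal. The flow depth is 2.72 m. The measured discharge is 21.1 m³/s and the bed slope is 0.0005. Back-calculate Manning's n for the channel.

n = 0.0369

With bottom width b = 3.77 m and side slope z = 2.1: A = (b + zy)y = (3.77 + 2.1×2.72)×2.72 = 25.79 m²; P = b + 2y√(1+z²) = 3.77 + 2×2.72×2.326 = 16.42 m.
Hydraulic radius R = A/P = 25.79/16.42 = 1.57 m.
Rearranging Manning's equation: n = (1/Q) A R^(2/3) S^(1/2) = (1/21.1) × 25.79 × 1.57^(2/3) × √0.0005 = 0.0369.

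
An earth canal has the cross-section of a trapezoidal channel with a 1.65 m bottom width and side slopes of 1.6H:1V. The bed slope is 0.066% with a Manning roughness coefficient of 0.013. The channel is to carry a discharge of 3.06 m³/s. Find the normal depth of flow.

Manning's equation rearranged: A R^(2/3) = nQ / (1·√S) = 0.013 × 3.06 / (√0.00066) = 1.548.
Try y = 0.9 m: A R^(2/3) = 1.869 — high.
Try y = 0.659 m: A R^(2/3) = 1.017 — low.
Try y = 0.818 m: A R^(2/3) = 1.547 — close enough.

y_n = 0.818 m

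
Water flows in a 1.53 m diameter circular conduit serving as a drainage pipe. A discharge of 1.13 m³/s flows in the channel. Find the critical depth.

At critical depth, Q² T / (g A³) = 1, i.e. A³/T = Q²/g = 1.13²/9.81 = 0.1302.
Trying y = 0.38 m: A³/T = 0.03416 — too small.
Trying y = 0.589 m: A³/T = 0.1865 — too large.
Trying y = 0.537 m: A³/T = 0.1306 — ≈ 0.1302.

y_c = 0.537 m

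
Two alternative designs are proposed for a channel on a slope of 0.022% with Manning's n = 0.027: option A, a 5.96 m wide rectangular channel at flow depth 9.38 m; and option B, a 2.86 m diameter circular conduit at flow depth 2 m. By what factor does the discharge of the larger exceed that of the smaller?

Channel A: Flow area A = b·y = 5.96 × 9.38 = 55.9 m². Wetted perimeter P = b + 2y = 5.96 + 2×9.38 = 24.72 m. Hydraulic radius R = A/P = 55.9/24.72 = 2.262 m. Q_A = (1/0.027)·55.9·2.262^(2/3)·√0.00022 = 52.91 m³/s.
Channel B: For a circular section of diameter D = 2.86 m at depth y = 2 m, the central angle is θ = 2 arccos(1 − 2y/D) = 3.962 rad. Then A = (D²/8)(θ − sin θ) = 4.798 m² and P = Dθ/2 = 5.665 m. Hydraulic radius R = A/P = 4.798/5.665 = 0.847 m. Q_B = (1/0.027)·4.798·0.847^(2/3)·√0.00022 = 2.36 m³/s.
The larger discharge is 52.91 m³/s and the smaller is 2.36 m³/s; the ratio is 22.4.

22.4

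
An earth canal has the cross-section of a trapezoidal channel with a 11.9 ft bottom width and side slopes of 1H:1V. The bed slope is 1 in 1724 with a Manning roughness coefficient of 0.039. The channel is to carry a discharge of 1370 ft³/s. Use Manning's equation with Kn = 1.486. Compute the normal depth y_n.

Manning's equation rearranged: A R^(2/3) = nQ / (1.486·√S) = 0.039 × 1370 / (1.486 × √0.00058) = 1493.
Try y = 17.5 ft: A R^(2/3) = 2123 — over.
Try y = 14.8 ft: A R^(2/3) = 1494 — matches.

y_n = 14.8 ft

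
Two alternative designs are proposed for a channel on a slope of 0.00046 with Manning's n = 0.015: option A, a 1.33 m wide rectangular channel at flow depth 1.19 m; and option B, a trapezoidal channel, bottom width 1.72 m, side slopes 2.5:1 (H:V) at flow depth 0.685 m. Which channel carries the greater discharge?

channel B

Channel A: Flow area A = b·y = 1.33 × 1.19 = 1.583 m². Wetted perimeter P = b + 2y = 1.33 + 2×1.19 = 3.71 m. Hydraulic radius R = A/P = 1.583/3.71 = 0.4266 m. Q_A = (1/0.015)·1.583·0.4266^(2/3)·√0.00046 = 1.282 m³/s.
Channel B: With bottom width b = 1.72 m and side slope z = 2.5: A = (b + zy)y = (1.72 + 2.5×0.685)×0.685 = 2.351 m²; P = b + 2y√(1+z²) = 1.72 + 2×0.685×2.693 = 5.409 m. Hydraulic radius R = A/P = 2.351/5.409 = 0.4347 m. Q_B = (1/0.015)·2.351·0.4347^(2/3)·√0.00046 = 1.929 m³/s.
Q_A = 1.282 m³/s vs Q_B = 1.929 m³/s, so channel B carries more.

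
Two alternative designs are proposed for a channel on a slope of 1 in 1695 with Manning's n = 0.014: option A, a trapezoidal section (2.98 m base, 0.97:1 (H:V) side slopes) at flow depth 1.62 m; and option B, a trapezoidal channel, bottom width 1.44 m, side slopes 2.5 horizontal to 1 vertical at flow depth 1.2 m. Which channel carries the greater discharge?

Channel A: With bottom width b = 2.98 m and side slope z = 0.97: A = (b + zy)y = (2.98 + 0.97×1.62)×1.62 = 7.373 m²; P = b + 2y√(1+z²) = 2.98 + 2×1.62×1.393 = 7.494 m. Hydraulic radius R = A/P = 7.373/7.494 = 0.9839 m. Q_A = (1/0.014)·7.373·0.9839^(2/3)·√0.00059 = 12.65 m³/s.
Channel B: With bottom width b = 1.44 m and side slope z = 2.5: A = (b + zy)y = (1.44 + 2.5×1.2)×1.2 = 5.328 m²; P = b + 2y√(1+z²) = 1.44 + 2×1.2×2.693 = 7.902 m. Hydraulic radius R = A/P = 5.328/7.902 = 0.6742 m. Q_B = (1/0.014)·5.328·0.6742^(2/3)·√0.00059 = 7.108 m³/s.
Q_A = 12.65 m³/s vs Q_B = 7.108 m³/s, so channel A carries more.

channel A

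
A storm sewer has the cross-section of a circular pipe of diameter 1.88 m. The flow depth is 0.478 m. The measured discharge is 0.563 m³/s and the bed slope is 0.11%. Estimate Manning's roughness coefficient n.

n = 0.014

For a circular section of diameter D = 1.88 m at depth y = 0.478 m, the central angle is θ = 2 arccos(1 − 2y/D) = 2.114 rad. Then A = (D²/8)(θ − sin θ) = 0.5558 m² and P = Dθ/2 = 1.987 m.
Hydraulic radius R = A/P = 0.5558/1.987 = 0.2797 m.
Rearranging Manning's equation: n = (1/Q) A R^(2/3) S^(1/2) = (1/0.563) × 0.5558 × 0.2797^(2/3) × √0.0011 = 0.014.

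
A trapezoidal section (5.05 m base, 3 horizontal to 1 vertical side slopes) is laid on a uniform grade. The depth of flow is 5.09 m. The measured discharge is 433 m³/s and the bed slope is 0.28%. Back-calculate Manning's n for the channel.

With bottom width b = 5.05 m and side slope z = 3: A = (b + zy)y = (5.05 + 3×5.09)×5.09 = 103.4 m²; P = b + 2y√(1+z²) = 5.05 + 2×5.09×3.162 = 37.24 m.
Hydraulic radius R = A/P = 103.4/37.24 = 2.777 m.
Rearranging Manning's equation: n = (1/Q) A R^(2/3) S^(1/2) = (1/433) × 103.4 × 2.777^(2/3) × √0.0028 = 0.025.

n = 0.025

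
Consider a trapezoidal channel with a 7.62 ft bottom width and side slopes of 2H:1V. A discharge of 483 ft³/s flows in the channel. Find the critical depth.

y_c = 3.65 ft

At critical depth, Q² T / (g A³) = 1, i.e. A³/T = Q²/g = 483²/32.2 = 7245.
Trying y = 4.33 ft: A³/T = 14050 — high.
Trying y = 3.15 ft: A³/T = 4169 — low.
Trying y = 3.65 ft: A³/T = 7268 — close enough.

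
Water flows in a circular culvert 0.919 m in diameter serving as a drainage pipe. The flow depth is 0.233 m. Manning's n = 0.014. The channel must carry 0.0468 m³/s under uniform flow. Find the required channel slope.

S = 0.00035

For a circular section of diameter D = 0.919 m at depth y = 0.233 m, the central angle is θ = 2 arccos(1 − 2y/D) = 2.111 rad. Then A = (D²/8)(θ − sin θ) = 0.1323 m² and P = Dθ/2 = 0.9699 m.
Hydraulic radius R = A/P = 0.1323/0.9699 = 0.1364 m.
From Manning's equation, S = [nQ / (1 A R^(2/3))]² = [0.014 × 0.0468 / (1 × 0.1323 × 0.1364^(2/3))]² = 0.00035.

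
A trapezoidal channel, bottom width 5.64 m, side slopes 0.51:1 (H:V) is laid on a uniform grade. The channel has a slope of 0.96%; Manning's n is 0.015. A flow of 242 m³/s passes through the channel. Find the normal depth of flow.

y_n = 3.33 m

Manning's equation rearranged: A R^(2/3) = nQ / (1·√S) = 0.015 × 242 / (√0.0096) = 37.05.
Trying y = 2.51 m: A R^(2/3) = 23.17 — too small.
Trying y = 3.7 m: A R^(2/3) = 44.16 — too large.
Trying y = 3.33 m: A R^(2/3) = 37 — close enough.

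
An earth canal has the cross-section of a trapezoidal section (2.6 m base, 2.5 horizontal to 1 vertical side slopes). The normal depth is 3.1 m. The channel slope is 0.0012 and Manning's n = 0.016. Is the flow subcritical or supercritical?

subcritical

With bottom width b = 2.6 m and side slope z = 2.5: A = (b + zy)y = (2.6 + 2.5×3.1)×3.1 = 32.09 m²; P = b + 2y√(1+z²) = 2.6 + 2×3.1×2.693 = 19.29 m.
Hydraulic radius R = A/P = 32.09/19.29 = 1.663 m.
V = (1/n) R^(2/3) √S = (1/0.016) × 1.663^(2/3) × √0.0012 = 3.039 m/s. Hydraulic depth D_h = A/T = 32.09/18.1 = 1.773 m.
Froude number Fr = V/√(g·D_h) = 3.039/√(9.81×1.773) = 0.729, which is less than 1, so the flow is subcritical.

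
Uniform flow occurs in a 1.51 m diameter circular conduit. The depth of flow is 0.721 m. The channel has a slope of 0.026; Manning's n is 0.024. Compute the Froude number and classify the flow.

supercritical

For a circular section of diameter D = 1.51 m at depth y = 0.721 m, the central angle is θ = 2 arccos(1 − 2y/D) = 3.051 rad. Then A = (D²/8)(θ − sin θ) = 0.8441 m² and P = Dθ/2 = 2.304 m.
Hydraulic radius R = A/P = 0.8441/2.304 = 0.3664 m.
V = (1/n) R^(2/3) √S = (1/0.024) × 0.3664^(2/3) × √0.026 = 3.44 m/s. Hydraulic depth D_h = A/T = 0.8441/1.508 = 0.5596 m.
Froude number Fr = V/√(g·D_h) = 3.44/√(9.81×0.5596) = 1.47, which is greater than 1, so the flow is supercritical.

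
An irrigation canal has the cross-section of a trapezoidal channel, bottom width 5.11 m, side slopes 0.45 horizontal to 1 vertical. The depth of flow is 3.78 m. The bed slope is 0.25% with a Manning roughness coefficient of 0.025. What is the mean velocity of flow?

With bottom width b = 5.11 m and side slope z = 0.45: A = (b + zy)y = (5.11 + 0.45×3.78)×3.78 = 25.75 m²; P = b + 2y√(1+z²) = 5.11 + 2×3.78×1.097 = 13.4 m.
Hydraulic radius R = A/P = 25.75/13.4 = 1.921 m.
From Manning's equation, V = (1/n) R^(2/3) S^(1/2) = (1/0.025) × 1.921^(2/3) × 0.0025^(1/2) = 3.09 m/s.

V = 3.09 m/s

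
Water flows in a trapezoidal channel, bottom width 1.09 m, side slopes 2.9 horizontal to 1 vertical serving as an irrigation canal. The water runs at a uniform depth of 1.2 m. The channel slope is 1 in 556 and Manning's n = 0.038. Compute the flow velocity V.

V = 0.836 m/s

With bottom width b = 1.09 m and side slope z = 2.9: A = (b + zy)y = (1.09 + 2.9×1.2)×1.2 = 5.484 m²; P = b + 2y√(1+z²) = 1.09 + 2×1.2×3.068 = 8.452 m.
Hydraulic radius R = A/P = 5.484/8.452 = 0.6488 m.
From Manning's equation, V = (1/n) R^(2/3) S^(1/2) = (1/0.038) × 0.6488^(2/3) × 0.001799^(1/2) = 0.836 m/s.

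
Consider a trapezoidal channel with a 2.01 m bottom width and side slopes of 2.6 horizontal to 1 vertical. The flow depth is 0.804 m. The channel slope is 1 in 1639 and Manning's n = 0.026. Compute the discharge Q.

With bottom width b = 2.01 m and side slope z = 2.6: A = (b + zy)y = (2.01 + 2.6×0.804)×0.804 = 3.297 m²; P = b + 2y√(1+z²) = 2.01 + 2×0.804×2.786 = 6.489 m.
Hydraulic radius R = A/P = 3.297/6.489 = 0.508 m.
Manning's equation: Q = (1/n) A R^(2/3) S^(1/2) = (1/0.026) × 3.297 × 0.508^(2/3) × 0.0006101^(1/2) = 1.99 m³/s.

Q = 1.99 m³/s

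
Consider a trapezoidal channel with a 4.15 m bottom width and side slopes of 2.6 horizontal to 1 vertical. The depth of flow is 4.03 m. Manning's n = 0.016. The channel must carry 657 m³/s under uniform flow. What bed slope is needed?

With bottom width b = 4.15 m and side slope z = 2.6: A = (b + zy)y = (4.15 + 2.6×4.03)×4.03 = 58.95 m²; P = b + 2y√(1+z²) = 4.15 + 2×4.03×2.786 = 26.6 m.
Hydraulic radius R = A/P = 58.95/26.6 = 2.216 m.
From Manning's equation, S = [nQ / (1 A R^(2/3))]² = [0.016 × 657 / (1 × 58.95 × 2.216^(2/3))]² = 0.011.

S = 0.011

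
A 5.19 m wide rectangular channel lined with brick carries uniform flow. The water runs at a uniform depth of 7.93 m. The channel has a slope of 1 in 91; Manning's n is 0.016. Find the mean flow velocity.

V = 10.2 m/s

Flow area A = b·y = 5.19 × 7.93 = 41.16 m². Wetted perimeter P = b + 2y = 5.19 + 2×7.93 = 21.05 m.
Hydraulic radius R = A/P = 41.16/21.05 = 1.955 m.
From Manning's equation, V = (1/n) R^(2/3) S^(1/2) = (1/0.016) × 1.955^(2/3) × 0.01099^(1/2) = 10.2 m/s.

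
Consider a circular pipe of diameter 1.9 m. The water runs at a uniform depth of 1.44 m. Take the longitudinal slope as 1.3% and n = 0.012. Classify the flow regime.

supercritical

For a circular section of diameter D = 1.9 m at depth y = 1.44 m, the central angle is θ = 2 arccos(1 − 2y/D) = 4.225 rad. Then A = (D²/8)(θ − sin θ) = 2.306 m² and P = Dθ/2 = 4.014 m.
Hydraulic radius R = A/P = 2.306/4.014 = 0.5743 m.
V = (1/n) R^(2/3) √S = (1/0.012) × 0.5743^(2/3) × √0.013 = 6.565 m/s. Hydraulic depth D_h = A/T = 2.306/1.628 = 1.416 m.
Froude number Fr = V/√(g·D_h) = 6.565/√(9.81×1.416) = 1.76, which is greater than 1, so the flow is supercritical.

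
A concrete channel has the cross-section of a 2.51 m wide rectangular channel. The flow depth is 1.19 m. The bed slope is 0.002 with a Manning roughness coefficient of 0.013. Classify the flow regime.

subcritical

Flow area A = b·y = 2.51 × 1.19 = 2.987 m². Wetted perimeter P = b + 2y = 2.51 + 2×1.19 = 4.89 m.
Hydraulic radius R = A/P = 2.987/4.89 = 0.6108 m.
V = (1/n) R^(2/3) √S = (1/0.013) × 0.6108^(2/3) × √0.002 = 2.477 m/s. Hydraulic depth D_h = A/T = 2.987/2.51 = 1.19 m.
Froude number Fr = V/√(g·D_h) = 2.477/√(9.81×1.19) = 0.725, which is less than 1, so the flow is subcritical.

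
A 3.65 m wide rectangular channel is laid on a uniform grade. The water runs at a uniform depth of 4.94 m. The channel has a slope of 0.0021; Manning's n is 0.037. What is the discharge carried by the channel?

Q = 27 m³/s

Flow area A = b·y = 3.65 × 4.94 = 18.03 m². Wetted perimeter P = b + 2y = 3.65 + 2×4.94 = 13.53 m.
Hydraulic radius R = A/P = 18.03/13.53 = 1.333 m.
Manning's equation: Q = (1/n) A R^(2/3) S^(1/2) = (1/0.037) × 18.03 × 1.333^(2/3) × 0.0021^(1/2) = 27 m³/s.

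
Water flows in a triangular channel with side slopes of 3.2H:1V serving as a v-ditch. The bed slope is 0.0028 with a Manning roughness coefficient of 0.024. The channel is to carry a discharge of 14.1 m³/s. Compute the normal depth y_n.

y_n = 1.56 m

Manning's equation rearranged: A R^(2/3) = nQ / (1·√S) = 0.024 × 14.1 / (√0.0028) = 6.395.
At y = 1.35 m: A R^(2/3) = 4.35 — too small.
At y = 1.93 m: A R^(2/3) = 11.28 — too large.
At y = 1.56 m: A R^(2/3) = 6.397 — ≈ 6.395.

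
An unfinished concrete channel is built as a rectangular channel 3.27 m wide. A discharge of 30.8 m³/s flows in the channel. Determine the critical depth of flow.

y_c = 2.08 m

For a rectangular channel, critical depth y_c = (q²/g)^(1/3) where q = Q/b = 30.8/3.27 = 9.419 m²/s.
So y_c = (9.419²/9.81)^(1/3) = 2.08 m.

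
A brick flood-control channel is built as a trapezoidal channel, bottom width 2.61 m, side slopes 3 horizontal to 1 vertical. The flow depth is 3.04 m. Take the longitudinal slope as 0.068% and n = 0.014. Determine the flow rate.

Q = 92.1 m³/s

With bottom width b = 2.61 m and side slope z = 3: A = (b + zy)y = (2.61 + 3×3.04)×3.04 = 35.66 m²; P = b + 2y√(1+z²) = 2.61 + 2×3.04×3.162 = 21.84 m.
Hydraulic radius R = A/P = 35.66/21.84 = 1.633 m.
Manning's equation: Q = (1/n) A R^(2/3) S^(1/2) = (1/0.014) × 35.66 × 1.633^(2/3) × 0.00068^(1/2) = 92.1 m³/s.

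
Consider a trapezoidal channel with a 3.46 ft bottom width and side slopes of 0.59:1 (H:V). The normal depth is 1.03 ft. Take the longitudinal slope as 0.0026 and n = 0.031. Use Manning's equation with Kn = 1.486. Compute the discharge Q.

With bottom width b = 3.46 ft and side slope z = 0.59: A = (b + zy)y = (3.46 + 0.59×1.03)×1.03 = 4.19 ft²; P = b + 2y√(1+z²) = 3.46 + 2×1.03×1.161 = 5.852 ft.
Hydraulic radius R = A/P = 4.19/5.852 = 0.716 ft.
Manning's equation: Q = (1.486/n) A R^(2/3) S^(1/2) = (1.486/0.031) × 4.19 × 0.716^(2/3) × 0.0026^(1/2) = 8.2 ft³/s.

Q = 8.2 ft³/s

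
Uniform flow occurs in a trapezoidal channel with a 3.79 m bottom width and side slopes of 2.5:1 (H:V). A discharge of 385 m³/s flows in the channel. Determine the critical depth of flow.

y_c = 4.76 m

At critical depth, Q² T / (g A³) = 1, i.e. A³/T = Q²/g = 385²/9.81 = 15110.
Try y = 3.98 m: A³/T = 6903 — short.
Try y = 4.76 m: A³/T = 15100 — ≈ 15110.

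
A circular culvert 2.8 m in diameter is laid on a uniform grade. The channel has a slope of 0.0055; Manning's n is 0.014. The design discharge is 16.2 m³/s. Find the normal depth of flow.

Manning's equation rearranged: A R^(2/3) = nQ / (1·√S) = 0.014 × 16.2 / (√0.0055) = 3.058.
Trying y = 2.05 m: A R^(2/3) = 4.302 — too large.
Trying y = 1.38 m: A R^(2/3) = 2.368 — too small.
Trying y = 1.61 m: A R^(2/3) = 3.053 — close enough.

y_n = 1.61 m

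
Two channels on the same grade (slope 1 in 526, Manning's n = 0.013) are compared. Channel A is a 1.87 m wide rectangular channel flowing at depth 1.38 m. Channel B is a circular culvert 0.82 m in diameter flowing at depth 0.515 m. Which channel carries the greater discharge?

Channel A: Flow area A = b·y = 1.87 × 1.38 = 2.581 m². Wetted perimeter P = b + 2y = 1.87 + 2×1.38 = 4.63 m. Hydraulic radius R = A/P = 2.581/4.63 = 0.5574 m. Q_A = (1/0.013)·2.581·0.5574^(2/3)·√0.001901 = 5.862 m³/s.
Channel B: For a circular section of diameter D = 0.82 m at depth y = 0.515 m, the central angle is θ = 2 arccos(1 − 2y/D) = 3.66 rad. Then A = (D²/8)(θ − sin θ) = 0.3492 m² and P = Dθ/2 = 1.5 m. Hydraulic radius R = A/P = 0.3492/1.5 = 0.2327 m. Q_B = (1/0.013)·0.3492·0.2327^(2/3)·√0.001901 = 0.4431 m³/s.
Q_A = 5.862 m³/s vs Q_B = 0.4431 m³/s, so channel A carries more.

channel A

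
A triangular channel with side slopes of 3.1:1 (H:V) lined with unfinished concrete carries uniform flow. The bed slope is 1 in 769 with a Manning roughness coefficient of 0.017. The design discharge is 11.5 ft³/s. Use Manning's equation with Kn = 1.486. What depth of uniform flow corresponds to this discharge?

y_n = 1.28 ft

Manning's equation rearranged: A R^(2/3) = nQ / (1.486·√S) = 0.017 × 11.5 / (1.486 × √0.0013) = 3.648.
Trying y = 1.63 ft: A R^(2/3) = 6.953 — over.
Trying y = 1.01 ft: A R^(2/3) = 1.94 — short.
Trying y = 1.28 ft: A R^(2/3) = 3.65 — close enough.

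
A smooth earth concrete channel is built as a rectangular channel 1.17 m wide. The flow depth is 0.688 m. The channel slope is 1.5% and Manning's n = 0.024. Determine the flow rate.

Q = 1.91 m³/s

Flow area A = b·y = 1.17 × 0.688 = 0.805 m². Wetted perimeter P = b + 2y = 1.17 + 2×0.688 = 2.546 m.
Hydraulic radius R = A/P = 0.805/2.546 = 0.3162 m.
Manning's equation: Q = (1/n) A R^(2/3) S^(1/2) = (1/0.024) × 0.805 × 0.3162^(2/3) × 0.015^(1/2) = 1.91 m³/s.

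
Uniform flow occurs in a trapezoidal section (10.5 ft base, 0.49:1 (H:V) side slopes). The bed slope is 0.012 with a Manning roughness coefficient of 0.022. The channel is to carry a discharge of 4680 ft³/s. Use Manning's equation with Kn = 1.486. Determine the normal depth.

Manning's equation rearranged: A R^(2/3) = nQ / (1.486·√S) = 0.022 × 4680 / (1.486 × √0.012) = 632.5.
At y = 9.66 ft: A R^(2/3) = 406.8 — short.
At y = 14.5 ft: A R^(2/3) = 839.6 — over.
At y = 12.4 ft: A R^(2/3) = 632.1 — close enough.

y_n = 12.4 ft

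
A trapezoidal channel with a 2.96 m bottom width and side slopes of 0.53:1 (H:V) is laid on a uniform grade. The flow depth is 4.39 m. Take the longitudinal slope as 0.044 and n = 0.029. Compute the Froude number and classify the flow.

supercritical

With bottom width b = 2.96 m and side slope z = 0.53: A = (b + zy)y = (2.96 + 0.53×4.39)×4.39 = 23.21 m²; P = b + 2y√(1+z²) = 2.96 + 2×4.39×1.132 = 12.9 m.
Hydraulic radius R = A/P = 23.21/12.9 = 1.8 m.
V = (1/n) R^(2/3) √S = (1/0.029) × 1.8^(2/3) × √0.044 = 10.7 m/s. Hydraulic depth D_h = A/T = 23.21/7.613 = 3.048 m.
Froude number Fr = V/√(g·D_h) = 10.7/√(9.81×3.048) = 1.96, which is greater than 1, so the flow is supercritical.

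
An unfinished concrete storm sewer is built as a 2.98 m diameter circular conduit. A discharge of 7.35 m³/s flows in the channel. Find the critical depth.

y_c = 1.16 m

At critical depth, Q² T / (g A³) = 1, i.e. A³/T = Q²/g = 7.35²/9.81 = 5.507.
Try y = 1.35 m: A³/T = 9.76 — too large.
Try y = 1.03 m: A³/T = 3.451 — too small.
Try y = 1.16 m: A³/T = 5.455 — close enough.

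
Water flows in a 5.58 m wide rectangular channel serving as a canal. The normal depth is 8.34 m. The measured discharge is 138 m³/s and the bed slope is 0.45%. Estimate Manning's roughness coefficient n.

Flow area A = b·y = 5.58 × 8.34 = 46.54 m². Wetted perimeter P = b + 2y = 5.58 + 2×8.34 = 22.26 m.
Hydraulic radius R = A/P = 46.54/22.26 = 2.091 m.
Rearranging Manning's equation: n = (1/Q) A R^(2/3) S^(1/2) = (1/138) × 46.54 × 2.091^(2/3) × √0.0045 = 0.037.

n = 0.037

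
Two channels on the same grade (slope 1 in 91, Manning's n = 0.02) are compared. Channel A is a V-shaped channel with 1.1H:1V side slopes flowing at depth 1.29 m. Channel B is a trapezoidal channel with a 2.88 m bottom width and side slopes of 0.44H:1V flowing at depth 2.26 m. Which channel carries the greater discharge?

channel B

Channel A: For a triangular section with side slope z = 1.1: A = zy² = 1.1×1.29² = 1.831 m²; P = 2y√(1+z²) = 2×1.29×1.487 = 3.835 m. Hydraulic radius R = A/P = 1.831/3.835 = 0.4773 m. Q_A = (1/0.02)·1.831·0.4773^(2/3)·√0.01099 = 5.859 m³/s.
Channel B: With bottom width b = 2.88 m and side slope z = 0.44: A = (b + zy)y = (2.88 + 0.44×2.26)×2.26 = 8.756 m²; P = b + 2y√(1+z²) = 2.88 + 2×2.26×1.093 = 7.818 m. Hydraulic radius R = A/P = 8.756/7.818 = 1.12 m. Q_B = (1/0.02)·8.756·1.12^(2/3)·√0.01099 = 49.5 m³/s.
Q_A = 5.859 m³/s vs Q_B = 49.5 m³/s, so channel B carries more.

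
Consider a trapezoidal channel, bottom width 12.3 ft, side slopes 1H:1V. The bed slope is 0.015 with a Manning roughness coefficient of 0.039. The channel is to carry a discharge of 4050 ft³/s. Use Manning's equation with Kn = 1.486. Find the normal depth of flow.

y_n = 11.2 ft

Manning's equation rearranged: A R^(2/3) = nQ / (1.486·√S) = 0.039 × 4050 / (1.486 × √0.015) = 867.9.
At y = 12.3 ft: A R^(2/3) = 1046 — high.
At y = 9.17 ft: A R^(2/3) = 587.1 — low.
At y = 11.2 ft: A R^(2/3) = 867.6 — close enough.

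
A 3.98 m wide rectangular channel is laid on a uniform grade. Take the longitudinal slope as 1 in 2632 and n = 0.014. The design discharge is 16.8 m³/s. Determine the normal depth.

Manning's equation rearranged: A R^(2/3) = nQ / (1·√S) = 0.014 × 16.8 / (√0.0003799) = 12.07.
Trying y = 2.27 m: A R^(2/3) = 9.395 — low.
Trying y = 2.99 m: A R^(2/3) = 13.4 — high.
Trying y = 2.75 m: A R^(2/3) = 12.05 — matches.

y_n = 2.75 m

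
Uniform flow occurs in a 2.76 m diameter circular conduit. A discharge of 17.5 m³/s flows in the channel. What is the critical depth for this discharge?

At critical depth, Q² T / (g A³) = 1, i.e. A³/T = Q²/g = 17.5²/9.81 = 31.22.
Try y = 2.24 m: A³/T = 65.17 — over.
Try y = 1.53 m: A³/T = 14.38 — short.
Try y = 1.87 m: A³/T = 31.14 — ≈ 31.22.

y_c = 1.87 m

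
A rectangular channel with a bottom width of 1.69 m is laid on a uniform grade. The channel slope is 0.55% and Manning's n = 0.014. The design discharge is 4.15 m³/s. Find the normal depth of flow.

Manning's equation rearranged: A R^(2/3) = nQ / (1·√S) = 0.014 × 4.15 / (√0.0055) = 0.7834.
Trying y = 0.978 m: A R^(2/3) = 0.9754 — too large.
Trying y = 0.623 m: A R^(2/3) = 0.5314 — too small.
Trying y = 0.829 m: A R^(2/3) = 0.7838 — close enough.

y_n = 0.829 m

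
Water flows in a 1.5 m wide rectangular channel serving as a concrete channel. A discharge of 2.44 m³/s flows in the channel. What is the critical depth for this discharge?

y_c = 0.646 m

For a rectangular channel, critical depth y_c = (q²/g)^(1/3) where q = Q/b = 2.44/1.5 = 1.627 m²/s.
So y_c = (1.627²/9.81)^(1/3) = 0.646 m.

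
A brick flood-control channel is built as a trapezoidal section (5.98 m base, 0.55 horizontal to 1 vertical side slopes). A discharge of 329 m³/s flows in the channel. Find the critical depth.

y_c = 5.64 m

At critical depth, Q² T / (g A³) = 1, i.e. A³/T = Q²/g = 329²/9.81 = 11030.
Try y = 4.08 m: A³/T = 3609 — short.
Try y = 6.66 m: A³/T = 19910 — over.
Try y = 5.64 m: A³/T = 11030 — ≈ 11030.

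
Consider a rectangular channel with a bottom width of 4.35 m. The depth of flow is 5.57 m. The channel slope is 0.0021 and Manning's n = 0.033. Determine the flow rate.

Q = 45.3 m³/s

Flow area A = b·y = 4.35 × 5.57 = 24.23 m². Wetted perimeter P = b + 2y = 4.35 + 2×5.57 = 15.49 m.
Hydraulic radius R = A/P = 24.23/15.49 = 1.564 m.
Manning's equation: Q = (1/n) A R^(2/3) S^(1/2) = (1/0.033) × 24.23 × 1.564^(2/3) × 0.0021^(1/2) = 45.3 m³/s.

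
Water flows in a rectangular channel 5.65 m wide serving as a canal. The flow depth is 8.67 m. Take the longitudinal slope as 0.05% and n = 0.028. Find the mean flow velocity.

Flow area A = b·y = 5.65 × 8.67 = 48.99 m². Wetted perimeter P = b + 2y = 5.65 + 2×8.67 = 22.99 m.
Hydraulic radius R = A/P = 48.99/22.99 = 2.131 m.
From Manning's equation, V = (1/n) R^(2/3) S^(1/2) = (1/0.028) × 2.131^(2/3) × 0.0005^(1/2) = 1.32 m/s.

V = 1.32 m/s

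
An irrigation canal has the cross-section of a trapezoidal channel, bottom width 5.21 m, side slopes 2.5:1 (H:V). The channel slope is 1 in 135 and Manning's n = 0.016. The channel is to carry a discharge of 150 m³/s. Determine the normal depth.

Manning's equation rearranged: A R^(2/3) = nQ / (1·√S) = 0.016 × 150 / (√0.007407) = 27.89.
At y = 2.61 m: A R^(2/3) = 41.72 — high.
At y = 1.84 m: A R^(2/3) = 20.31 — low.
At y = 2.15 m: A R^(2/3) = 27.87 — close enough.

y_n = 2.15 m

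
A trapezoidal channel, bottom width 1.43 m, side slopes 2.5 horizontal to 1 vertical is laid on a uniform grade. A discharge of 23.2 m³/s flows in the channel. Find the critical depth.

y_c = 1.52 m

At critical depth, Q² T / (g A³) = 1, i.e. A³/T = Q²/g = 23.2²/9.81 = 54.87.
Trying y = 1.88 m: A³/T = 141.3 — over.
Trying y = 1.27 m: A³/T = 25.71 — short.
Trying y = 1.52 m: A³/T = 55.63 — ≈ 54.87.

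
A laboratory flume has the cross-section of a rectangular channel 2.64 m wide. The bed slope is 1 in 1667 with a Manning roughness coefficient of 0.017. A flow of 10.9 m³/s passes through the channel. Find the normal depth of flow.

y_n = 3.03 m

Manning's equation rearranged: A R^(2/3) = nQ / (1·√S) = 0.017 × 10.9 / (√0.0005999) = 7.566.
At y = 2.65 m: A R^(2/3) = 6.43 — too small.
At y = 3.86 m: A R^(2/3) = 10.08 — too large.
At y = 3.03 m: A R^(2/3) = 7.564 — ≈ 7.566.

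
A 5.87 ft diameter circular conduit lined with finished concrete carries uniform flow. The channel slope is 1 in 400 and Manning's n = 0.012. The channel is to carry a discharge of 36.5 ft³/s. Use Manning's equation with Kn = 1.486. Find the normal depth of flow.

y_n = 1.63 ft

Manning's equation rearranged: A R^(2/3) = nQ / (1.486·√S) = 0.012 × 36.5 / (1.486 × √0.0025) = 5.895.
Trying y = 1.37 ft: A R^(2/3) = 4.175 — low.
Trying y = 2.04 ft: A R^(2/3) = 9.067 — high.
Trying y = 1.63 ft: A R^(2/3) = 5.888 — ≈ 5.895.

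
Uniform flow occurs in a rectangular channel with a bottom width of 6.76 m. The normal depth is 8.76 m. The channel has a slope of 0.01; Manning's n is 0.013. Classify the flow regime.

Flow area A = b·y = 6.76 × 8.76 = 59.22 m². Wetted perimeter P = b + 2y = 6.76 + 2×8.76 = 24.28 m.
Hydraulic radius R = A/P = 59.22/24.28 = 2.439 m.
V = (1/n) R^(2/3) √S = (1/0.013) × 2.439^(2/3) × √0.01 = 13.94 m/s. Hydraulic depth D_h = A/T = 59.22/6.76 = 8.76 m.
Froude number Fr = V/√(g·D_h) = 13.94/√(9.81×8.76) = 1.5, which is greater than 1, so the flow is supercritical.

supercritical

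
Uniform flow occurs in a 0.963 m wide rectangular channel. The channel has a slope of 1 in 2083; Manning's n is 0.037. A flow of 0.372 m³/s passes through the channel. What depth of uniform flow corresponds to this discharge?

Manning's equation rearranged: A R^(2/3) = nQ / (1·√S) = 0.037 × 0.372 / (√0.0004801) = 0.6282.
Try y = 1.13 m: A R^(2/3) = 0.5276 — short.
Try y = 1.31 m: A R^(2/3) = 0.629 — matches.

y_n = 1.31 m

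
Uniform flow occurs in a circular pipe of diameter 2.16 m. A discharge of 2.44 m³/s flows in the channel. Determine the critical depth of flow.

y_c = 0.722 m

At critical depth, Q² T / (g A³) = 1, i.e. A³/T = Q²/g = 2.44²/9.81 = 0.6069.
At y = 0.831 m: A³/T = 1.043 — over.
At y = 0.722 m: A³/T = 0.6067 — close enough.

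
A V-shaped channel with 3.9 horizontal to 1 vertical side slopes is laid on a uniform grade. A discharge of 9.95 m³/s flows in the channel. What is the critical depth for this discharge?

At critical depth, Q² T / (g A³) = 1, i.e. A³/T = Q²/g = 9.95²/9.81 = 10.09.
Trying y = 1.29 m: A³/T = 27.17 — too large.
Trying y = 0.864 m: A³/T = 3.662 — too small.
Trying y = 1.06 m: A³/T = 10.18 — matches.

y_c = 1.06 m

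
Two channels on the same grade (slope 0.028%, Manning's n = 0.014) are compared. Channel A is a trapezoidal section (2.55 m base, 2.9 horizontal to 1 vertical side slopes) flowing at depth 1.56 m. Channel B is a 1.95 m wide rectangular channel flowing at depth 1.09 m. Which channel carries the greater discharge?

channel A

Channel A: With bottom width b = 2.55 m and side slope z = 2.9: A = (b + zy)y = (2.55 + 2.9×1.56)×1.56 = 11.04 m²; P = b + 2y√(1+z²) = 2.55 + 2×1.56×3.068 = 12.12 m. Hydraulic radius R = A/P = 11.04/12.12 = 0.9105 m. Q_A = (1/0.014)·11.04·0.9105^(2/3)·√0.00028 = 12.39 m³/s.
Channel B: Flow area A = b·y = 1.95 × 1.09 = 2.126 m². Wetted perimeter P = b + 2y = 1.95 + 2×1.09 = 4.13 m. Hydraulic radius R = A/P = 2.126/4.13 = 0.5146 m. Q_B = (1/0.014)·2.126·0.5146^(2/3)·√0.00028 = 1.631 m³/s.
Q_A = 12.39 m³/s vs Q_B = 1.631 m³/s, so channel A carries more.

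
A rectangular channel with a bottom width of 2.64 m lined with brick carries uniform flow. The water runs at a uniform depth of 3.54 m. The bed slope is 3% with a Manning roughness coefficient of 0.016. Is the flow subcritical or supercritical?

supercritical

Flow area A = b·y = 2.64 × 3.54 = 9.346 m². Wetted perimeter P = b + 2y = 2.64 + 2×3.54 = 9.72 m.
Hydraulic radius R = A/P = 9.346/9.72 = 0.9615 m.
V = (1/n) R^(2/3) √S = (1/0.016) × 0.9615^(2/3) × √0.03 = 10.55 m/s. Hydraulic depth D_h = A/T = 9.346/2.64 = 3.54 m.
Froude number Fr = V/√(g·D_h) = 10.55/√(9.81×3.54) = 1.79, which is greater than 1, so the flow is supercritical.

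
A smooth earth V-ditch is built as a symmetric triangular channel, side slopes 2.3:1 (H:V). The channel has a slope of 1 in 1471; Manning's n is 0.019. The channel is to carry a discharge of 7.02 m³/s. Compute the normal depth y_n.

Manning's equation rearranged: A R^(2/3) = nQ / (1·√S) = 0.019 × 7.02 / (√0.0006798) = 5.116.
Trying y = 1.37 m: A R^(2/3) = 3.166 — too small.
Trying y = 1.64 m: A R^(2/3) = 5.116 — matches.

y_n = 1.64 m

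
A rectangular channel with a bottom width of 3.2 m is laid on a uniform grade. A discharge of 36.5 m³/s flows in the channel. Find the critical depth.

For a rectangular channel, critical depth y_c = (q²/g)^(1/3) where q = Q/b = 36.5/3.2 = 11.41 m²/s.
So y_c = (11.41²/9.81)^(1/3) = 2.37 m.

y_c = 2.37 m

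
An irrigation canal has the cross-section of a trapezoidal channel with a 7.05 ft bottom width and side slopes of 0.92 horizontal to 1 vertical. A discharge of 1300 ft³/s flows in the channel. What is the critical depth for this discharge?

y_c = 7.41 ft

At critical depth, Q² T / (g A³) = 1, i.e. A³/T = Q²/g = 1300²/32.2 = 52480.
Trying y = 5.91 ft: A³/T = 22420 — short.
Trying y = 7.41 ft: A³/T = 52450 — matches.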